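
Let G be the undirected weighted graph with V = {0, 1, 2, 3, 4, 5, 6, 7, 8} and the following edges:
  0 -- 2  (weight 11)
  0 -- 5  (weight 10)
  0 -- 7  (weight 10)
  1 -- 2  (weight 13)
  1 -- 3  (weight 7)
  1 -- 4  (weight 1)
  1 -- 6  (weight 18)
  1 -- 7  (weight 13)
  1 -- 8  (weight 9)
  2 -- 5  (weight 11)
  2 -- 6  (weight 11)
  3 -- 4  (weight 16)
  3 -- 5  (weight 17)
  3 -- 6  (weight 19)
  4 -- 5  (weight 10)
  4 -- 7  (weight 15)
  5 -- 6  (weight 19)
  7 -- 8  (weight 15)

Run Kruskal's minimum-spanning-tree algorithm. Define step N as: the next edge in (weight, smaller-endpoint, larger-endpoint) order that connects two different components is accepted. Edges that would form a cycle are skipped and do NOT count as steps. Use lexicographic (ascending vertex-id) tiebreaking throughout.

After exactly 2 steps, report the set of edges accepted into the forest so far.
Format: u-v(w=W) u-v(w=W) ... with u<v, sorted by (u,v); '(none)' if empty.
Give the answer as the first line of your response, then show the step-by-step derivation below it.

1-3(w=7) 1-4(w=1)

step 1: add edge 1-4 (w=1); MST = {1-4(w=1)}
step 2: add edge 1-3 (w=7); MST = {1-3(w=7) 1-4(w=1)}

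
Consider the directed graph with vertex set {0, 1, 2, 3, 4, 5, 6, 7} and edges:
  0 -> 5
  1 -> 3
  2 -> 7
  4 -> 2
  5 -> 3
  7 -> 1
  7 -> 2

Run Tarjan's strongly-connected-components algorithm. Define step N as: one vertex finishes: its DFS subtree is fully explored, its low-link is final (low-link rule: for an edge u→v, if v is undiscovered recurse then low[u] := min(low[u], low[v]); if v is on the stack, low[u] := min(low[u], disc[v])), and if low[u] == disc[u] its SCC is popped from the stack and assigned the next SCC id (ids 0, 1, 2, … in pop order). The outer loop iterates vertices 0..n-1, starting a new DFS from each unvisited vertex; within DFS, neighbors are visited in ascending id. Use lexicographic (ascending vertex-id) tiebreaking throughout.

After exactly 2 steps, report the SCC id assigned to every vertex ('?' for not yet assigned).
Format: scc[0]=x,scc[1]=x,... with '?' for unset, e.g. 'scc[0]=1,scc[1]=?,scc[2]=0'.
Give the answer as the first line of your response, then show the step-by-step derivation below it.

scc[0]=?,scc[1]=?,scc[2]=?,scc[3]=0,scc[4]=?,scc[5]=1,scc[6]=?,scc[7]=?

step 1: low=(low[0]=0,low[1]=?,low[2]=?,low[3]=2,low[4]=?,low[5]=1,low[6]=?,low[7]=?); scc=(scc[0]=?,scc[1]=?,scc[2]=?,scc[3]=0,scc[4]=?,scc[5]=?,scc[6]=?,scc[7]=?)
step 2: low=(low[0]=0,low[1]=?,low[2]=?,low[3]=2,low[4]=?,low[5]=1,low[6]=?,low[7]=?); scc=(scc[0]=?,scc[1]=?,scc[2]=?,scc[3]=0,scc[4]=?,scc[5]=1,scc[6]=?,scc[7]=?)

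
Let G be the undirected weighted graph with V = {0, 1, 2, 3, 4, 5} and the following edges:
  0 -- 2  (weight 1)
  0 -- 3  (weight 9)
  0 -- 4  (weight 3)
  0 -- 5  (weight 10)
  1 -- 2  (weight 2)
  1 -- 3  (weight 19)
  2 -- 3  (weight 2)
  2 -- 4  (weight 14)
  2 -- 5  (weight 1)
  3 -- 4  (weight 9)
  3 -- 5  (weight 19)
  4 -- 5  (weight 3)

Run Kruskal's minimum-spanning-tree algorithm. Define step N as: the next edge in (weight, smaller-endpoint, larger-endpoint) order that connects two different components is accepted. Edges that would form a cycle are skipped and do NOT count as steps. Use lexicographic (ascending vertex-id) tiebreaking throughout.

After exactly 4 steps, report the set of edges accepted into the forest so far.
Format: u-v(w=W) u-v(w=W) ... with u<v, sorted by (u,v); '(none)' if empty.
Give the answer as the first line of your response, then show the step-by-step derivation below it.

0-2(w=1) 1-2(w=2) 2-3(w=2) 2-5(w=1)

step 1: add edge 0-2 (w=1); MST = {0-2(w=1)}
step 2: add edge 2-5 (w=1); MST = {0-2(w=1) 2-5(w=1)}
step 3: add edge 1-2 (w=2); MST = {0-2(w=1) 1-2(w=2) 2-5(w=1)}
step 4: add edge 2-3 (w=2); MST = {0-2(w=1) 1-2(w=2) 2-3(w=2) 2-5(w=1)}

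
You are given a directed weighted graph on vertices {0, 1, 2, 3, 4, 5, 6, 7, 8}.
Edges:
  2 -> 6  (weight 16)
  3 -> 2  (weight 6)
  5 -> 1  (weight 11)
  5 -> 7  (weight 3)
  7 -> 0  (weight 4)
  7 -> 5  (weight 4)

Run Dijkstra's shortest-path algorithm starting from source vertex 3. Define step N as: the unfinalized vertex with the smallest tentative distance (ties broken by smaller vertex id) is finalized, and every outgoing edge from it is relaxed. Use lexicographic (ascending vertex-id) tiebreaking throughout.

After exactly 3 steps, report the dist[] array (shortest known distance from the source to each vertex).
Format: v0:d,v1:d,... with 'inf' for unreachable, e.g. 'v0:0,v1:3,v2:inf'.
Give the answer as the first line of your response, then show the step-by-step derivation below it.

v0:inf,v1:inf,v2:6,v3:0,v4:inf,v5:inf,v6:22,v7:inf,v8:inf

step 1: dist = v0:inf,v1:inf,v2:6,v3:0,v4:inf,v5:inf,v6:inf,v7:inf,v8:inf
step 2: dist = v0:inf,v1:inf,v2:6,v3:0,v4:inf,v5:inf,v6:22,v7:inf,v8:inf
step 3: dist = v0:inf,v1:inf,v2:6,v3:0,v4:inf,v5:inf,v6:22,v7:inf,v8:inf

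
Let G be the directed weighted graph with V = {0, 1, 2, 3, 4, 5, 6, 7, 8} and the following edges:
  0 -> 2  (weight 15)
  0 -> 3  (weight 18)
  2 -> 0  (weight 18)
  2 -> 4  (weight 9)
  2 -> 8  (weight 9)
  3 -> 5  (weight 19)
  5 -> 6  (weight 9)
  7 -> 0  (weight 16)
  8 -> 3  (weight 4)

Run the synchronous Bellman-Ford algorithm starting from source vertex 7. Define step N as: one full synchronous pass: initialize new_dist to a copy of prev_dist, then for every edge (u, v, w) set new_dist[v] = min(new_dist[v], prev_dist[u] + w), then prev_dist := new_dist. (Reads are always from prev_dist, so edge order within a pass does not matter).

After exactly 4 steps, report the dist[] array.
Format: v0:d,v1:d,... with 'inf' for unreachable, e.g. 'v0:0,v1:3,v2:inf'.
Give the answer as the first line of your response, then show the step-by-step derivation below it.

v0:16,v1:inf,v2:31,v3:34,v4:40,v5:53,v6:62,v7:0,v8:40

step 1: dist = v0:16,v1:inf,v2:inf,v3:inf,v4:inf,v5:inf,v6:inf,v7:0,v8:inf
step 2: dist = v0:16,v1:inf,v2:31,v3:34,v4:inf,v5:inf,v6:inf,v7:0,v8:inf
step 3: dist = v0:16,v1:inf,v2:31,v3:34,v4:40,v5:53,v6:inf,v7:0,v8:40
step 4: dist = v0:16,v1:inf,v2:31,v3:34,v4:40,v5:53,v6:62,v7:0,v8:40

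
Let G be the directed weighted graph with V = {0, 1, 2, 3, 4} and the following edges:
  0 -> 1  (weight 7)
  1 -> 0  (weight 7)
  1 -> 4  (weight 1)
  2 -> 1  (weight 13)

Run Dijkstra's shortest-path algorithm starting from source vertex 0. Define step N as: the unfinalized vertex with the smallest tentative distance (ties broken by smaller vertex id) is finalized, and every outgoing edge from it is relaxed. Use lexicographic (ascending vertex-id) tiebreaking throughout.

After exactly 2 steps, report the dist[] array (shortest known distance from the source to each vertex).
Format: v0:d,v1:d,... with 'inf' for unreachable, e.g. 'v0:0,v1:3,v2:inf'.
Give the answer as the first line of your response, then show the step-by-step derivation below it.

v0:0,v1:7,v2:inf,v3:inf,v4:8

step 1: dist = v0:0,v1:7,v2:inf,v3:inf,v4:inf
step 2: dist = v0:0,v1:7,v2:inf,v3:inf,v4:8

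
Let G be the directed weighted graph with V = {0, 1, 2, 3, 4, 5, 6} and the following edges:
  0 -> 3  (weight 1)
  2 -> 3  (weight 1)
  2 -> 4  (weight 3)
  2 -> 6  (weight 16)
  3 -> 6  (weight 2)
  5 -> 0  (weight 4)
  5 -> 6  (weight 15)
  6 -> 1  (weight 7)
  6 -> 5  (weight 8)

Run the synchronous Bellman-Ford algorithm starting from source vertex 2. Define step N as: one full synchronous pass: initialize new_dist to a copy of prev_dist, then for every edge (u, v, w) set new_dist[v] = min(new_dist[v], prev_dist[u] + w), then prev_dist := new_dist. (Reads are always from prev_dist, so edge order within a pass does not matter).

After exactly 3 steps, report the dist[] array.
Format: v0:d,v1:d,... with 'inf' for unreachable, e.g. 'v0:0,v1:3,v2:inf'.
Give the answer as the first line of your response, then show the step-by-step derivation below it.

v0:28,v1:10,v2:0,v3:1,v4:3,v5:11,v6:3

step 1: dist = v0:inf,v1:inf,v2:0,v3:1,v4:3,v5:inf,v6:16
step 2: dist = v0:inf,v1:23,v2:0,v3:1,v4:3,v5:24,v6:3
step 3: dist = v0:28,v1:10,v2:0,v3:1,v4:3,v5:11,v6:3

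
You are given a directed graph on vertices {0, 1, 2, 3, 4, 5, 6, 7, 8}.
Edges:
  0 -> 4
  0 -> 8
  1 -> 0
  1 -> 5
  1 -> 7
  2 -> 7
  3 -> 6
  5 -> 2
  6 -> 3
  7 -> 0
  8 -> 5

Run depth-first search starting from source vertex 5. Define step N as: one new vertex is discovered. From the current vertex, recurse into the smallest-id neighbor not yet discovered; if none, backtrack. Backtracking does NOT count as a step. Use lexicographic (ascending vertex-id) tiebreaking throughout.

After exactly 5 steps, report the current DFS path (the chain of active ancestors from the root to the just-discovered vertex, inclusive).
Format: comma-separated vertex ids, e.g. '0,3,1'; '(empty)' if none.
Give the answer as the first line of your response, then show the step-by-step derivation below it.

5,2,7,0,4

step 1: discover 5; path=5; order=5
step 2: discover 2; path=5>2; order=5,2
step 3: discover 7; path=5>2>7; order=5,2,7
step 4: discover 0; path=5>2>7>0; order=5,2,7,0
step 5: discover 4; path=5>2>7>0>4; order=5,2,7,0,4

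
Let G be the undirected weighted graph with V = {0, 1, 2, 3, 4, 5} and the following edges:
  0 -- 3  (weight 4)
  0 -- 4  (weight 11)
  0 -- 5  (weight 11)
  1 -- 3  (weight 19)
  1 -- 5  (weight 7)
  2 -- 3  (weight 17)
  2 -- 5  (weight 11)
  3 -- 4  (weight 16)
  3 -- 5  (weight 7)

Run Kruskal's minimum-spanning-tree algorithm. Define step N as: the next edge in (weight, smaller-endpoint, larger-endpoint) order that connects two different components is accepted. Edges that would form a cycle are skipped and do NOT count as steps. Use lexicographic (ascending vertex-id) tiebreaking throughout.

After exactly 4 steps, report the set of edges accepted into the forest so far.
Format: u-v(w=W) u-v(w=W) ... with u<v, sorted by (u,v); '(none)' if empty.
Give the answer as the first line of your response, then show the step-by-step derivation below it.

0-3(w=4) 0-4(w=11) 1-5(w=7) 3-5(w=7)

step 1: add edge 0-3 (w=4); MST = {0-3(w=4)}
step 2: add edge 1-5 (w=7); MST = {0-3(w=4) 1-5(w=7)}
step 3: add edge 3-5 (w=7); MST = {0-3(w=4) 1-5(w=7) 3-5(w=7)}
step 4: add edge 0-4 (w=11); MST = {0-3(w=4) 0-4(w=11) 1-5(w=7) 3-5(w=7)}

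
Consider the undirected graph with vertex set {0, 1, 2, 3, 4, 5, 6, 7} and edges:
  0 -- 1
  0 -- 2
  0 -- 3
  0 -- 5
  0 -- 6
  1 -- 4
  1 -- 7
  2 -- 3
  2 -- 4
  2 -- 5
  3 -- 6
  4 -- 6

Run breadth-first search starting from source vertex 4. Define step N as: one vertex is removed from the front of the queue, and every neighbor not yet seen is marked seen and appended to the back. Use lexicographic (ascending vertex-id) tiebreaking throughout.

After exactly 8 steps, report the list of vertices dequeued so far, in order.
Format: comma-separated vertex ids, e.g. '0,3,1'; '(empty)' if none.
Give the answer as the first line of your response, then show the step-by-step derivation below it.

4,1,2,6,0,7,3,5

step 1: dequeue 4; queue=[1,2,6]; order=4
step 2: dequeue 1; queue=[2,6,0,7]; order=4,1
step 3: dequeue 2; queue=[6,0,7,3,5]; order=4,1,2
step 4: dequeue 6; queue=[0,7,3,5]; order=4,1,2,6
step 5: dequeue 0; queue=[7,3,5]; order=4,1,2,6,0
step 6: dequeue 7; queue=[3,5]; order=4,1,2,6,0,7
step 7: dequeue 3; queue=[5]; order=4,1,2,6,0,7,3
step 8: dequeue 5; queue=[(empty)]; order=4,1,2,6,0,7,3,5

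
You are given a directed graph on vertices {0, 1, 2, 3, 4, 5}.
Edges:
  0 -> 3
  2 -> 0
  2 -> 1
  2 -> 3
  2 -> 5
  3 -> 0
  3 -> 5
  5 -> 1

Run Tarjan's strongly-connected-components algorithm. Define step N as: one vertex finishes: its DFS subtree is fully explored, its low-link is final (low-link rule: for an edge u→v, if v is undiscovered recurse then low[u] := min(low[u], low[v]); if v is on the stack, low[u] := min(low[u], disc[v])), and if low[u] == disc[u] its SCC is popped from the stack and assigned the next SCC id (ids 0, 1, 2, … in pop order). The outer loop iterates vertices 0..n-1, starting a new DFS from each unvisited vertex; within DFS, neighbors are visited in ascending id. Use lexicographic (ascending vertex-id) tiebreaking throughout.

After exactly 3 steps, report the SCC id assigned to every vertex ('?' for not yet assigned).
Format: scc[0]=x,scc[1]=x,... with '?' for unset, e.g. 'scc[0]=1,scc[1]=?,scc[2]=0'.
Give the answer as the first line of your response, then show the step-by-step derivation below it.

scc[0]=?,scc[1]=0,scc[2]=?,scc[3]=?,scc[4]=?,scc[5]=1

step 1: low=(low[0]=0,low[1]=3,low[2]=?,low[3]=0,low[4]=?,low[5]=2); scc=(scc[0]=?,scc[1]=0,scc[2]=?,scc[3]=?,scc[4]=?,scc[5]=?)
step 2: low=(low[0]=0,low[1]=3,low[2]=?,low[3]=0,low[4]=?,low[5]=2); scc=(scc[0]=?,scc[1]=0,scc[2]=?,scc[3]=?,scc[4]=?,scc[5]=1)
step 3: low=(low[0]=0,low[1]=3,low[2]=?,low[3]=0,low[4]=?,low[5]=2); scc=(scc[0]=?,scc[1]=0,scc[2]=?,scc[3]=?,scc[4]=?,scc[5]=1)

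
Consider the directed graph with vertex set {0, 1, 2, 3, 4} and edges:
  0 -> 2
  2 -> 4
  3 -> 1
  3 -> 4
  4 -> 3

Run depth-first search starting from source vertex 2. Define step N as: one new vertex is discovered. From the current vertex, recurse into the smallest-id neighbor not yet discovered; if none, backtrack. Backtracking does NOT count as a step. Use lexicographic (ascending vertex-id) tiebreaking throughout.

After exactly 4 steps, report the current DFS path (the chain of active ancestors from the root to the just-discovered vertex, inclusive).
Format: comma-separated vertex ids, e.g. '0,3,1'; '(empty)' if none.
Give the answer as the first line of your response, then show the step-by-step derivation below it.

2,4,3,1

step 1: discover 2; path=2; order=2
step 2: discover 4; path=2>4; order=2,4
step 3: discover 3; path=2>4>3; order=2,4,3
step 4: discover 1; path=2>4>3>1; order=2,4,3,1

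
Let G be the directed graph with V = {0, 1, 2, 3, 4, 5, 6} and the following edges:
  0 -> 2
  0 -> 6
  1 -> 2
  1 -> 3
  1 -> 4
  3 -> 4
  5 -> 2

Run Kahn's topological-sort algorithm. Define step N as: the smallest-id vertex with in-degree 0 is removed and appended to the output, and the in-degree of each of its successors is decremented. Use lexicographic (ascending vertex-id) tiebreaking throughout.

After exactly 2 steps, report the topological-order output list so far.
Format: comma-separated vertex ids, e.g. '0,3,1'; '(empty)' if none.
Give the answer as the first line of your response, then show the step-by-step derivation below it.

0,1

step 1: output 0; order=[0]; indeg=(0,0,2,1,2,0,0)
step 2: output 1; order=[0,1]; indeg=(0,0,1,0,1,0,0)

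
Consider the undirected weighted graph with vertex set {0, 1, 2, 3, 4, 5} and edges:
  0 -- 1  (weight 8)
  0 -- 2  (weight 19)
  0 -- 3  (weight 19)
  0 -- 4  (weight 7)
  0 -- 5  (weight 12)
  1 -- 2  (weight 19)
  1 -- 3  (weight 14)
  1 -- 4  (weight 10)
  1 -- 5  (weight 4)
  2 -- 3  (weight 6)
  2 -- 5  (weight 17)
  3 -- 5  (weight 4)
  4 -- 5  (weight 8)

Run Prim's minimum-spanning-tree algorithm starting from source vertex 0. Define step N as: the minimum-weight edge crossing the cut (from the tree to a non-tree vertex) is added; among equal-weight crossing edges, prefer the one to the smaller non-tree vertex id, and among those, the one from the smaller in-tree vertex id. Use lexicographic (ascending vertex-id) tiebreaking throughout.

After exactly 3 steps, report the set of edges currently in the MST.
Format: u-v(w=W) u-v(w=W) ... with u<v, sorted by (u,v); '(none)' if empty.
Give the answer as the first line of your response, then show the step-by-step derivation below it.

0-1(w=8) 0-4(w=7) 1-5(w=4)

step 1: add edge 0-4 (w=7); MST = {0-4(w=7)}
step 2: add edge 0-1 (w=8); MST = {0-1(w=8) 0-4(w=7)}
step 3: add edge 1-5 (w=4); MST = {0-1(w=8) 0-4(w=7) 1-5(w=4)}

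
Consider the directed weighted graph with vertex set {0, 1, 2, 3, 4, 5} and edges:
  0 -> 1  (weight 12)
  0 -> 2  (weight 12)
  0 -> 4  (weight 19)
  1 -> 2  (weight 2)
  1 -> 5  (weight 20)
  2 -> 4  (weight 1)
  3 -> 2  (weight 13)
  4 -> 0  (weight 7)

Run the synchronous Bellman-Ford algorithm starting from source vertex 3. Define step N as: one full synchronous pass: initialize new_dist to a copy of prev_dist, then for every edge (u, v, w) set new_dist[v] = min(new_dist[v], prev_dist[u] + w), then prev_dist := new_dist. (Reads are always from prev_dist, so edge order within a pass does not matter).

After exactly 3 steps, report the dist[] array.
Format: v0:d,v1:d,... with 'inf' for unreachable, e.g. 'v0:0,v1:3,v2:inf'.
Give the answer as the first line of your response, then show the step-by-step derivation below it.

v0:21,v1:inf,v2:13,v3:0,v4:14,v5:inf

step 1: dist = v0:inf,v1:inf,v2:13,v3:0,v4:inf,v5:inf
step 2: dist = v0:inf,v1:inf,v2:13,v3:0,v4:14,v5:inf
step 3: dist = v0:21,v1:inf,v2:13,v3:0,v4:14,v5:inf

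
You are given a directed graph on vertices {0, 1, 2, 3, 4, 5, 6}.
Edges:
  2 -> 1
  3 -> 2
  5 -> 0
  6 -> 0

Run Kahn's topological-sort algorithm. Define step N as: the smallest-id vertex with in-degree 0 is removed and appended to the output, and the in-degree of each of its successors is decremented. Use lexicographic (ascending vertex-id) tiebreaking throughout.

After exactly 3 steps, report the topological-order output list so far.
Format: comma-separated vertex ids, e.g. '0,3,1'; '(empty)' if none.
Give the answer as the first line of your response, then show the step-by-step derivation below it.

3,2,1

step 1: output 3; order=[3]; indeg=(2,1,0,0,0,0,0)
step 2: output 2; order=[3,2]; indeg=(2,0,0,0,0,0,0)
step 3: output 1; order=[3,2,1]; indeg=(2,0,0,0,0,0,0)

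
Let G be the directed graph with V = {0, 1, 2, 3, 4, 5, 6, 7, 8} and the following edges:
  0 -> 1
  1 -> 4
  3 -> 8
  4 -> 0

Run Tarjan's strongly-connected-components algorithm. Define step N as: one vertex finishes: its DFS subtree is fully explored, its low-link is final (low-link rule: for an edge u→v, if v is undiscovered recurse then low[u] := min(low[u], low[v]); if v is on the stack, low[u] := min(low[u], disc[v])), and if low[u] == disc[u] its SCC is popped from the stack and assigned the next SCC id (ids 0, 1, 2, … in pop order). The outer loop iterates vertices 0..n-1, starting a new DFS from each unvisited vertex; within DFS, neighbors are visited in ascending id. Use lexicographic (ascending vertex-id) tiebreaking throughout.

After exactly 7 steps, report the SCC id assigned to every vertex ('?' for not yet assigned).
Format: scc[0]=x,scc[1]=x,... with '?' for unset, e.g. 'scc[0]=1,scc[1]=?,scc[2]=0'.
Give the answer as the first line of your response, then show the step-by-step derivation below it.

scc[0]=0,scc[1]=0,scc[2]=1,scc[3]=3,scc[4]=0,scc[5]=4,scc[6]=?,scc[7]=?,scc[8]=2

step 1: low=(low[0]=0,low[1]=1,low[2]=?,low[3]=?,low[4]=0,low[5]=?,low[6]=?,low[7]=?,low[8]=?); scc=(scc[0]=?,scc[1]=?,scc[2]=?,scc[3]=?,scc[4]=?,scc[5]=?,scc[6]=?,scc[7]=?,scc[8]=?)
step 2: low=(low[0]=0,low[1]=0,low[2]=?,low[3]=?,low[4]=0,low[5]=?,low[6]=?,low[7]=?,low[8]=?); scc=(scc[0]=?,scc[1]=?,scc[2]=?,scc[3]=?,scc[4]=?,scc[5]=?,scc[6]=?,scc[7]=?,scc[8]=?)
step 3: low=(low[0]=0,low[1]=0,low[2]=?,low[3]=?,low[4]=0,low[5]=?,low[6]=?,low[7]=?,low[8]=?); scc=(scc[0]=0,scc[1]=0,scc[2]=?,scc[3]=?,scc[4]=0,scc[5]=?,scc[6]=?,scc[7]=?,scc[8]=?)
step 4: low=(low[0]=0,low[1]=0,low[2]=3,low[3]=?,low[4]=0,low[5]=?,low[6]=?,low[7]=?,low[8]=?); scc=(scc[0]=0,scc[1]=0,scc[2]=1,scc[3]=?,scc[4]=0,scc[5]=?,scc[6]=?,scc[7]=?,scc[8]=?)
step 5: low=(low[0]=0,low[1]=0,low[2]=3,low[3]=4,low[4]=0,low[5]=?,low[6]=?,low[7]=?,low[8]=5); scc=(scc[0]=0,scc[1]=0,scc[2]=1,scc[3]=?,scc[4]=0,scc[5]=?,scc[6]=?,scc[7]=?,scc[8]=2)
step 6: low=(low[0]=0,low[1]=0,low[2]=3,low[3]=4,low[4]=0,low[5]=?,low[6]=?,low[7]=?,low[8]=5); scc=(scc[0]=0,scc[1]=0,scc[2]=1,scc[3]=3,scc[4]=0,scc[5]=?,scc[6]=?,scc[7]=?,scc[8]=2)
step 7: low=(low[0]=0,low[1]=0,low[2]=3,low[3]=4,low[4]=0,low[5]=6,low[6]=?,low[7]=?,low[8]=5); scc=(scc[0]=0,scc[1]=0,scc[2]=1,scc[3]=3,scc[4]=0,scc[5]=4,scc[6]=?,scc[7]=?,scc[8]=2)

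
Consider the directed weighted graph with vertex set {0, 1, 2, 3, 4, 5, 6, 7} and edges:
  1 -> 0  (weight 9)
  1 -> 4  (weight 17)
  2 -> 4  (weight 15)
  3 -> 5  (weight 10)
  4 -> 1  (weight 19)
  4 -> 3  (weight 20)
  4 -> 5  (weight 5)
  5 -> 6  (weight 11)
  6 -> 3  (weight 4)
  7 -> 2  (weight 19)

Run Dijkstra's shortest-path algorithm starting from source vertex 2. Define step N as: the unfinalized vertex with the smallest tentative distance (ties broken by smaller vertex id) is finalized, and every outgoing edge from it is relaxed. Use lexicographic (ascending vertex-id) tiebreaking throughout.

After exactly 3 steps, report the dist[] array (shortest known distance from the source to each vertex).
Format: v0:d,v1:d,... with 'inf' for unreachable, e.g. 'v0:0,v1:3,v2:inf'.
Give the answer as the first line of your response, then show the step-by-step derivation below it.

v0:inf,v1:34,v2:0,v3:35,v4:15,v5:20,v6:31,v7:inf

step 1: dist = v0:inf,v1:inf,v2:0,v3:inf,v4:15,v5:inf,v6:inf,v7:inf
step 2: dist = v0:inf,v1:34,v2:0,v3:35,v4:15,v5:20,v6:inf,v7:inf
step 3: dist = v0:inf,v1:34,v2:0,v3:35,v4:15,v5:20,v6:31,v7:inf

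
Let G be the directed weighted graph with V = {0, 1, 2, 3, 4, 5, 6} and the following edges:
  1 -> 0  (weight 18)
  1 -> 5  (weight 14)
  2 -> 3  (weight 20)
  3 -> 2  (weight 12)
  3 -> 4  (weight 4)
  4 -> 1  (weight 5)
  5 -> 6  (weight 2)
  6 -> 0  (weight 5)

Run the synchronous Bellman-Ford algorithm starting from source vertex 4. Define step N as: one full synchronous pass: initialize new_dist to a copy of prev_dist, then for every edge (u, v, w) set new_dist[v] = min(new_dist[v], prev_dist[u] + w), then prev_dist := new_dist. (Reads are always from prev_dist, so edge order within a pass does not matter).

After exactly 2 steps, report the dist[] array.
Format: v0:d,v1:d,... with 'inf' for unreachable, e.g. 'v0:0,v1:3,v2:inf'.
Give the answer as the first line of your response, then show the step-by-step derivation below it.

v0:23,v1:5,v2:inf,v3:inf,v4:0,v5:19,v6:inf

step 1: dist = v0:inf,v1:5,v2:inf,v3:inf,v4:0,v5:inf,v6:inf
step 2: dist = v0:23,v1:5,v2:inf,v3:inf,v4:0,v5:19,v6:inf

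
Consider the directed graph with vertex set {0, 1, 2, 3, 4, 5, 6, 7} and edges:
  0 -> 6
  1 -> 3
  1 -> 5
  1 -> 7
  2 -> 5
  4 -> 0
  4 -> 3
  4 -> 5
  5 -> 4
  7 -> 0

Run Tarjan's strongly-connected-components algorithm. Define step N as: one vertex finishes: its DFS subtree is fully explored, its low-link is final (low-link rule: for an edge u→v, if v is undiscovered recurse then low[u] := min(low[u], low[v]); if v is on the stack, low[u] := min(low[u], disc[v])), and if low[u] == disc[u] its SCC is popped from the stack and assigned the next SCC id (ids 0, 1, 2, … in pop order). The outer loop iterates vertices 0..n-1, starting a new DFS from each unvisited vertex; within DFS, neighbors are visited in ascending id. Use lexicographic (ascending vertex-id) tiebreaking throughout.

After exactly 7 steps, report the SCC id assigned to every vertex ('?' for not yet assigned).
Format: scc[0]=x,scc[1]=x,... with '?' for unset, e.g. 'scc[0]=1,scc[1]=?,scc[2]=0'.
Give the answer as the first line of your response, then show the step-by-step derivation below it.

scc[0]=1,scc[1]=5,scc[2]=?,scc[3]=2,scc[4]=3,scc[5]=3,scc[6]=0,scc[7]=4

step 1: low=(low[0]=0,low[1]=?,low[2]=?,low[3]=?,low[4]=?,low[5]=?,low[6]=1,low[7]=?); scc=(scc[0]=?,scc[1]=?,scc[2]=?,scc[3]=?,scc[4]=?,scc[5]=?,scc[6]=0,scc[7]=?)
step 2: low=(low[0]=0,low[1]=?,low[2]=?,low[3]=?,low[4]=?,low[5]=?,low[6]=1,low[7]=?); scc=(scc[0]=1,scc[1]=?,scc[2]=?,scc[3]=?,scc[4]=?,scc[5]=?,scc[6]=0,scc[7]=?)
step 3: low=(low[0]=0,low[1]=2,low[2]=?,low[3]=3,low[4]=?,low[5]=?,low[6]=1,low[7]=?); scc=(scc[0]=1,scc[1]=?,scc[2]=?,scc[3]=2,scc[4]=?,scc[5]=?,scc[6]=0,scc[7]=?)
step 4: low=(low[0]=0,low[1]=2,low[2]=?,low[3]=3,low[4]=4,low[5]=4,low[6]=1,low[7]=?); scc=(scc[0]=1,scc[1]=?,scc[2]=?,scc[3]=2,scc[4]=?,scc[5]=?,scc[6]=0,scc[7]=?)
step 5: low=(low[0]=0,low[1]=2,low[2]=?,low[3]=3,low[4]=4,low[5]=4,low[6]=1,low[7]=?); scc=(scc[0]=1,scc[1]=?,scc[2]=?,scc[3]=2,scc[4]=3,scc[5]=3,scc[6]=0,scc[7]=?)
step 6: low=(low[0]=0,low[1]=2,low[2]=?,low[3]=3,low[4]=4,low[5]=4,low[6]=1,low[7]=6); scc=(scc[0]=1,scc[1]=?,scc[2]=?,scc[3]=2,scc[4]=3,scc[5]=3,scc[6]=0,scc[7]=4)
step 7: low=(low[0]=0,low[1]=2,low[2]=?,low[3]=3,low[4]=4,low[5]=4,low[6]=1,low[7]=6); scc=(scc[0]=1,scc[1]=5,scc[2]=?,scc[3]=2,scc[4]=3,scc[5]=3,scc[6]=0,scc[7]=4)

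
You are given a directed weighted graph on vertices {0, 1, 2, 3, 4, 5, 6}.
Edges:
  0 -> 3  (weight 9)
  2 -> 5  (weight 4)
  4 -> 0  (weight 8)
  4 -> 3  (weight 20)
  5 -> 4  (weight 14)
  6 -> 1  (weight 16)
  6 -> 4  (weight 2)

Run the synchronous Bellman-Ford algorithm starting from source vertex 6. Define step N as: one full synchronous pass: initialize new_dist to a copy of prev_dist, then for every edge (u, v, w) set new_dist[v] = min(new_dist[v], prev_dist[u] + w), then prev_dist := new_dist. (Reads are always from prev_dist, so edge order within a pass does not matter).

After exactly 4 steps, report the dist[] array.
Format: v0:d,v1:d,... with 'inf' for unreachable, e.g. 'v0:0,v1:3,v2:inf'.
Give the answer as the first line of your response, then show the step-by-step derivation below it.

v0:10,v1:16,v2:inf,v3:19,v4:2,v5:inf,v6:0

step 1: dist = v0:inf,v1:16,v2:inf,v3:inf,v4:2,v5:inf,v6:0
step 2: dist = v0:10,v1:16,v2:inf,v3:22,v4:2,v5:inf,v6:0
step 3: dist = v0:10,v1:16,v2:inf,v3:19,v4:2,v5:inf,v6:0
step 4: dist = v0:10,v1:16,v2:inf,v3:19,v4:2,v5:inf,v6:0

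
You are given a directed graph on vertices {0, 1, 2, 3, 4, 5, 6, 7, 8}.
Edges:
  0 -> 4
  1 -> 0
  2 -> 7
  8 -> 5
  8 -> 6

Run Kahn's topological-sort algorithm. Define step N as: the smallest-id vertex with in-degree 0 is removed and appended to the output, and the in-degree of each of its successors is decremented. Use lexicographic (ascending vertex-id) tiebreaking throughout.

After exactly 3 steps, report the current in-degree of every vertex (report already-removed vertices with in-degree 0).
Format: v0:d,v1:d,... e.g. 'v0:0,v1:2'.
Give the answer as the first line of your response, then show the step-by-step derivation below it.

v0:0,v1:0,v2:0,v3:0,v4:0,v5:1,v6:1,v7:0,v8:0

step 1: output 1; order=[1]; indeg=(0,0,0,0,1,1,1,1,0)
step 2: output 0; order=[1,0]; indeg=(0,0,0,0,0,1,1,1,0)
step 3: output 2; order=[1,0,2]; indeg=(0,0,0,0,0,1,1,0,0)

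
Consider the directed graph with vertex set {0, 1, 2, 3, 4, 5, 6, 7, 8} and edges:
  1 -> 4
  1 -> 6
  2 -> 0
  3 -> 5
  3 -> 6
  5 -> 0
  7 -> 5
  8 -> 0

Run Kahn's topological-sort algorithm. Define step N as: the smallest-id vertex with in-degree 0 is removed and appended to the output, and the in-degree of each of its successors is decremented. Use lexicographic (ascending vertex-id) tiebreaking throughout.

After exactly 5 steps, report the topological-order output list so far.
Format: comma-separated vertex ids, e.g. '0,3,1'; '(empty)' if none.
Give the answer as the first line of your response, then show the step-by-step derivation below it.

1,2,3,4,6

step 1: output 1; order=[1]; indeg=(3,0,0,0,0,2,1,0,0)
step 2: output 2; order=[1,2]; indeg=(2,0,0,0,0,2,1,0,0)
step 3: output 3; order=[1,2,3]; indeg=(2,0,0,0,0,1,0,0,0)
step 4: output 4; order=[1,2,3,4]; indeg=(2,0,0,0,0,1,0,0,0)
step 5: output 6; order=[1,2,3,4,6]; indeg=(2,0,0,0,0,1,0,0,0)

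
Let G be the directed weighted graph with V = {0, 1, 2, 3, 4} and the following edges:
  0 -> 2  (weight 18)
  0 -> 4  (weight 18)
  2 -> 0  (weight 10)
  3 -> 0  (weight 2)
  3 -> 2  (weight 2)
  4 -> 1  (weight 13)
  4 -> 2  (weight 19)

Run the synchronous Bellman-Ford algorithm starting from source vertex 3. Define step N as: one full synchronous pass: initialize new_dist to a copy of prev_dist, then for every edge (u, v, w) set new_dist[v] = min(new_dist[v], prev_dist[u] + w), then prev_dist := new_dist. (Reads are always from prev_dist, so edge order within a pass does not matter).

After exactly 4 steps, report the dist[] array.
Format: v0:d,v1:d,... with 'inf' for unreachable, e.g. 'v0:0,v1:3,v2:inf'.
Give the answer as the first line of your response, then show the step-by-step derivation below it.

v0:2,v1:33,v2:2,v3:0,v4:20

step 1: dist = v0:2,v1:inf,v2:2,v3:0,v4:inf
step 2: dist = v0:2,v1:inf,v2:2,v3:0,v4:20
step 3: dist = v0:2,v1:33,v2:2,v3:0,v4:20
step 4: dist = v0:2,v1:33,v2:2,v3:0,v4:20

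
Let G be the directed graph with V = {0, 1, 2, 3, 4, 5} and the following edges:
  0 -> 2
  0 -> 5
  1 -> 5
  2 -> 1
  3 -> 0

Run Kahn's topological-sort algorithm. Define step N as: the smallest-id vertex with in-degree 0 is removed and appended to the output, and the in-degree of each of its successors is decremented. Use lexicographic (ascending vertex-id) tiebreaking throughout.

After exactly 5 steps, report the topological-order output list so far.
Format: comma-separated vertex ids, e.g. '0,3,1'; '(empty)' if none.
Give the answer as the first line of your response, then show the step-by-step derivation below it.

3,0,2,1,4

step 1: output 3; order=[3]; indeg=(0,1,1,0,0,2)
step 2: output 0; order=[3,0]; indeg=(0,1,0,0,0,1)
step 3: output 2; order=[3,0,2]; indeg=(0,0,0,0,0,1)
step 4: output 1; order=[3,0,2,1]; indeg=(0,0,0,0,0,0)
step 5: output 4; order=[3,0,2,1,4]; indeg=(0,0,0,0,0,0)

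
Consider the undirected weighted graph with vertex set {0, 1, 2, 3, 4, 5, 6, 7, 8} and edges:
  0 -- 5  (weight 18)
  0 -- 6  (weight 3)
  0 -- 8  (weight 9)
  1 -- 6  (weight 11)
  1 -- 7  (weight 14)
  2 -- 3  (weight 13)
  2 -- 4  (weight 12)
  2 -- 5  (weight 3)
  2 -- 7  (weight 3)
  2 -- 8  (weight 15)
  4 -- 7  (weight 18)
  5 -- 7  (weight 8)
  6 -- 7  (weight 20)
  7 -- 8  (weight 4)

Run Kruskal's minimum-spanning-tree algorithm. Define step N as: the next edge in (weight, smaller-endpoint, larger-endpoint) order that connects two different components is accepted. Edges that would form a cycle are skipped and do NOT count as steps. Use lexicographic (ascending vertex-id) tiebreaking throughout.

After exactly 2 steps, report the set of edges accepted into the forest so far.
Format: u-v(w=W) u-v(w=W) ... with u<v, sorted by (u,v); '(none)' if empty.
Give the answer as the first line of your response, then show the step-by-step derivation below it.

0-6(w=3) 2-5(w=3)

step 1: add edge 0-6 (w=3); MST = {0-6(w=3)}
step 2: add edge 2-5 (w=3); MST = {0-6(w=3) 2-5(w=3)}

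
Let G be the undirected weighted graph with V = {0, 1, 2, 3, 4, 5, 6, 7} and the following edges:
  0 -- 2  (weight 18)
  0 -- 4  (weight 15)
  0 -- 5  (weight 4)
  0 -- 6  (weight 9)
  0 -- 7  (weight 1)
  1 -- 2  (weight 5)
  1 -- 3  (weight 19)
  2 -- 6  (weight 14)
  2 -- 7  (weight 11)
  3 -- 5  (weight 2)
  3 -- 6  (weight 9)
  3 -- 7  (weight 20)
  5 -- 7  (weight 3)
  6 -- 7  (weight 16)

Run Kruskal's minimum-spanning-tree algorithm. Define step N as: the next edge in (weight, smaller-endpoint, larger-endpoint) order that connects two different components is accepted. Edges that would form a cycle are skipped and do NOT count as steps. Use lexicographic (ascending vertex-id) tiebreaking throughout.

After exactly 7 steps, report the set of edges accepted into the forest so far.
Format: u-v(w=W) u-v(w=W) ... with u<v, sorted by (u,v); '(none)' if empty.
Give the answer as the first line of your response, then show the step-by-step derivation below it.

0-4(w=15) 0-6(w=9) 0-7(w=1) 1-2(w=5) 2-7(w=11) 3-5(w=2) 5-7(w=3)

step 1: add edge 0-7 (w=1); MST = {0-7(w=1)}
step 2: add edge 3-5 (w=2); MST = {0-7(w=1) 3-5(w=2)}
step 3: add edge 5-7 (w=3); MST = {0-7(w=1) 3-5(w=2) 5-7(w=3)}
step 4: add edge 1-2 (w=5); MST = {0-7(w=1) 1-2(w=5) 3-5(w=2) 5-7(w=3)}
step 5: add edge 0-6 (w=9); MST = {0-6(w=9) 0-7(w=1) 1-2(w=5) 3-5(w=2) 5-7(w=3)}
step 6: add edge 2-7 (w=11); MST = {0-6(w=9) 0-7(w=1) 1-2(w=5) 2-7(w=11) 3-5(w=2) 5-7(w=3)}
step 7: add edge 0-4 (w=15); MST = {0-4(w=15) 0-6(w=9) 0-7(w=1) 1-2(w=5) 2-7(w=11) 3-5(w=2) 5-7(w=3)}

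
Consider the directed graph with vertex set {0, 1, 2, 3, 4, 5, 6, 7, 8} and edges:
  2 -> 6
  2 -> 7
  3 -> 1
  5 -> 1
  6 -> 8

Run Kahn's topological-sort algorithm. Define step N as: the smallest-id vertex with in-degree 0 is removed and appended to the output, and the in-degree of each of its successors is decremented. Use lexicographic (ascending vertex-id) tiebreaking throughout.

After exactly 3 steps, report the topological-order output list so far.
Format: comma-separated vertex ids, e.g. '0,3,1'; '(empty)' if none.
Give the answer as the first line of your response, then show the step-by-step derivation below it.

0,2,3

step 1: output 0; order=[0]; indeg=(0,2,0,0,0,0,1,1,1)
step 2: output 2; order=[0,2]; indeg=(0,2,0,0,0,0,0,0,1)
step 3: output 3; order=[0,2,3]; indeg=(0,1,0,0,0,0,0,0,1)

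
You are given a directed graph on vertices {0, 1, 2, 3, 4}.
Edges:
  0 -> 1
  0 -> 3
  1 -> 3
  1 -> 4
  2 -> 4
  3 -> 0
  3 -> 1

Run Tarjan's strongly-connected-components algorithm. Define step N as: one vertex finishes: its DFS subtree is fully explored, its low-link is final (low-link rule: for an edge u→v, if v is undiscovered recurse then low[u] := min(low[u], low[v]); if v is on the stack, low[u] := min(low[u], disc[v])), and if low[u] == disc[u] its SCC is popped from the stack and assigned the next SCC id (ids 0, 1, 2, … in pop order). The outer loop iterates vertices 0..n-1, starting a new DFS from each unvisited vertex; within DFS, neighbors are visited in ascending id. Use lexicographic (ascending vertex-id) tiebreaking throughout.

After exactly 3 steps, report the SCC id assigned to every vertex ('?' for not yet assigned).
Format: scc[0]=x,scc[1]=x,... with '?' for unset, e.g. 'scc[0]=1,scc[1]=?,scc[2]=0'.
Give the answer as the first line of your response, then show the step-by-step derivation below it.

scc[0]=?,scc[1]=?,scc[2]=?,scc[3]=?,scc[4]=0

step 1: low=(low[0]=0,low[1]=1,low[2]=?,low[3]=0,low[4]=?); scc=(scc[0]=?,scc[1]=?,scc[2]=?,scc[3]=?,scc[4]=?)
step 2: low=(low[0]=0,low[1]=0,low[2]=?,low[3]=0,low[4]=3); scc=(scc[0]=?,scc[1]=?,scc[2]=?,scc[3]=?,scc[4]=0)
step 3: low=(low[0]=0,low[1]=0,low[2]=?,low[3]=0,low[4]=3); scc=(scc[0]=?,scc[1]=?,scc[2]=?,scc[3]=?,scc[4]=0)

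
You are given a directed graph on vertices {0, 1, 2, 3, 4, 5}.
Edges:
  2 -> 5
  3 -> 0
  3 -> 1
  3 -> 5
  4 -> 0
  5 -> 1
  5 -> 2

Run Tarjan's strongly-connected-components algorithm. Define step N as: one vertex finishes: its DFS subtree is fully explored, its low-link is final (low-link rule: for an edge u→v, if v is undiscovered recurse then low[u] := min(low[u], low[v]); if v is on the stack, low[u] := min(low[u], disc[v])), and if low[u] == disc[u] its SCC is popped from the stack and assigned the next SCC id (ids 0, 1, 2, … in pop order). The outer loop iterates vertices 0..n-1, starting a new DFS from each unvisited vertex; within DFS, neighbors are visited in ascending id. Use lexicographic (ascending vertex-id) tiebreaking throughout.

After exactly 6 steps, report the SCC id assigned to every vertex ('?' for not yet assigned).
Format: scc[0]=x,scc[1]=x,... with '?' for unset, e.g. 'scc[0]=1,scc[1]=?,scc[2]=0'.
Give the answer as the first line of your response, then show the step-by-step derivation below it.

scc[0]=0,scc[1]=1,scc[2]=2,scc[3]=3,scc[4]=4,scc[5]=2

step 1: low=(low[0]=0,low[1]=?,low[2]=?,low[3]=?,low[4]=?,low[5]=?); scc=(scc[0]=0,scc[1]=?,scc[2]=?,scc[3]=?,scc[4]=?,scc[5]=?)
step 2: low=(low[0]=0,low[1]=1,low[2]=?,low[3]=?,low[4]=?,low[5]=?); scc=(scc[0]=0,scc[1]=1,scc[2]=?,scc[3]=?,scc[4]=?,scc[5]=?)
step 3: low=(low[0]=0,low[1]=1,low[2]=2,low[3]=?,low[4]=?,low[5]=2); scc=(scc[0]=0,scc[1]=1,scc[2]=?,scc[3]=?,scc[4]=?,scc[5]=?)
step 4: low=(low[0]=0,low[1]=1,low[2]=2,low[3]=?,low[4]=?,low[5]=2); scc=(scc[0]=0,scc[1]=1,scc[2]=2,scc[3]=?,scc[4]=?,scc[5]=2)
step 5: low=(low[0]=0,low[1]=1,low[2]=2,low[3]=4,low[4]=?,low[5]=2); scc=(scc[0]=0,scc[1]=1,scc[2]=2,scc[3]=3,scc[4]=?,scc[5]=2)
step 6: low=(low[0]=0,low[1]=1,low[2]=2,low[3]=4,low[4]=5,low[5]=2); scc=(scc[0]=0,scc[1]=1,scc[2]=2,scc[3]=3,scc[4]=4,scc[5]=2)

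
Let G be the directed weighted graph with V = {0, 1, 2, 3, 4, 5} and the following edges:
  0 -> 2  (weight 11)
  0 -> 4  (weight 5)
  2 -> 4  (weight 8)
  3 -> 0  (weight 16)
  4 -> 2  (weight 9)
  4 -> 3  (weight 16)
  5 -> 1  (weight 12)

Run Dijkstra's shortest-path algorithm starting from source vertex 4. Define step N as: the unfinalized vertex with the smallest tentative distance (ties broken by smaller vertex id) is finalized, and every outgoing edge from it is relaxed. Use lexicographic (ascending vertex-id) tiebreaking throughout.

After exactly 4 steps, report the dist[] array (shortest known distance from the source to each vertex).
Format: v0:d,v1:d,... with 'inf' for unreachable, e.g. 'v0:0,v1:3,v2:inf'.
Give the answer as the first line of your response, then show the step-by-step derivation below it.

v0:32,v1:inf,v2:9,v3:16,v4:0,v5:inf

step 1: dist = v0:inf,v1:inf,v2:9,v3:16,v4:0,v5:inf
step 2: dist = v0:inf,v1:inf,v2:9,v3:16,v4:0,v5:inf
step 3: dist = v0:32,v1:inf,v2:9,v3:16,v4:0,v5:inf
step 4: dist = v0:32,v1:inf,v2:9,v3:16,v4:0,v5:inf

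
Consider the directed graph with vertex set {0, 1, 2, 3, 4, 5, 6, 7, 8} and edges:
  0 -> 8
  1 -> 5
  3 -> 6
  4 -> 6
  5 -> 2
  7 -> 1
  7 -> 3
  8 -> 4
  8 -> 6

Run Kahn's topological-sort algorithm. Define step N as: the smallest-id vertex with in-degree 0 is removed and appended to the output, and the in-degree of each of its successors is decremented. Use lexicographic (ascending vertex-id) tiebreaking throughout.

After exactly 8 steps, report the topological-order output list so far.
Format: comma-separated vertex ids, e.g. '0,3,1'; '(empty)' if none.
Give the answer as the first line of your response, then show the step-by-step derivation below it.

0,7,1,3,5,2,8,4

step 1: output 0; order=[0]; indeg=(0,1,1,1,1,1,3,0,0)
step 2: output 7; order=[0,7]; indeg=(0,0,1,0,1,1,3,0,0)
step 3: output 1; order=[0,7,1]; indeg=(0,0,1,0,1,0,3,0,0)
step 4: output 3; order=[0,7,1,3]; indeg=(0,0,1,0,1,0,2,0,0)
step 5: output 5; order=[0,7,1,3,5]; indeg=(0,0,0,0,1,0,2,0,0)
step 6: output 2; order=[0,7,1,3,5,2]; indeg=(0,0,0,0,1,0,2,0,0)
step 7: output 8; order=[0,7,1,3,5,2,8]; indeg=(0,0,0,0,0,0,1,0,0)
step 8: output 4; order=[0,7,1,3,5,2,8,4]; indeg=(0,0,0,0,0,0,0,0,0)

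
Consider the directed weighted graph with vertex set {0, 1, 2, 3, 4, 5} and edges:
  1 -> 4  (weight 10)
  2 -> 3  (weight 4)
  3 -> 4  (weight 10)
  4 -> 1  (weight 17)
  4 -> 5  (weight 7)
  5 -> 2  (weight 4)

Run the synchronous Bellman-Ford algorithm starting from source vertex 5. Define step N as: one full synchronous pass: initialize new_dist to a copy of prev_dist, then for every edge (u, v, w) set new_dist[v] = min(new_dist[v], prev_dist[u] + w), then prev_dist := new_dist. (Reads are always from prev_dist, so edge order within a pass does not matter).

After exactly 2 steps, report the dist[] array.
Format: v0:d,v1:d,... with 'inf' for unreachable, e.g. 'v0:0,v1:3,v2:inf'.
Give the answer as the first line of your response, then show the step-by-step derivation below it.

v0:inf,v1:inf,v2:4,v3:8,v4:inf,v5:0

step 1: dist = v0:inf,v1:inf,v2:4,v3:inf,v4:inf,v5:0
step 2: dist = v0:inf,v1:inf,v2:4,v3:8,v4:inf,v5:0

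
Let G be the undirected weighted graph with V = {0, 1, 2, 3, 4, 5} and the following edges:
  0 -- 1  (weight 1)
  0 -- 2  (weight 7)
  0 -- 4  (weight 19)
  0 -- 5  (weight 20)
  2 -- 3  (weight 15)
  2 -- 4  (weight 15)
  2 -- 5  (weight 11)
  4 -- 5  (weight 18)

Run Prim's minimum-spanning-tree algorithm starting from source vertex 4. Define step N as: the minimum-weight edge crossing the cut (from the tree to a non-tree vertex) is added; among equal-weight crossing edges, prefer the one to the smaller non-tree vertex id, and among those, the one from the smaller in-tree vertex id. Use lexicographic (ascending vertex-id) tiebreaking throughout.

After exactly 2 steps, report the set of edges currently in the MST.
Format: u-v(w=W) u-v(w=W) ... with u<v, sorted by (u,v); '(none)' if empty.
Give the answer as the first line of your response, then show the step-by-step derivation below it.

0-2(w=7) 2-4(w=15)

step 1: add edge 2-4 (w=15); MST = {2-4(w=15)}
step 2: add edge 0-2 (w=7); MST = {0-2(w=7) 2-4(w=15)}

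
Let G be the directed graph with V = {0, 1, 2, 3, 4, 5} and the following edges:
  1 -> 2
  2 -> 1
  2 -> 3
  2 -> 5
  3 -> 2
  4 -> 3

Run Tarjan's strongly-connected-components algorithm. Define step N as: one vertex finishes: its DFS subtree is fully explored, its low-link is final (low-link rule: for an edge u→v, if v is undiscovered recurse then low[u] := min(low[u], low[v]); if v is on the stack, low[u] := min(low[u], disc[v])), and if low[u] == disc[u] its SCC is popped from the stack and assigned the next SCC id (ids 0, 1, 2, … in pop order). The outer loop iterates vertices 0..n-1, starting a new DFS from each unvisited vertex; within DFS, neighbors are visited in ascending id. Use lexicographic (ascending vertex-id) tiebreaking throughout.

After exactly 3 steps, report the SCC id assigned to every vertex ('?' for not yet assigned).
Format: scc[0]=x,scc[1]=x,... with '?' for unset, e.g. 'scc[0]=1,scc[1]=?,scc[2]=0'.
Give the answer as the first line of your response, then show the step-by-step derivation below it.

scc[0]=0,scc[1]=?,scc[2]=?,scc[3]=?,scc[4]=?,scc[5]=1

step 1: low=(low[0]=0,low[1]=?,low[2]=?,low[3]=?,low[4]=?,low[5]=?); scc=(scc[0]=0,scc[1]=?,scc[2]=?,scc[3]=?,scc[4]=?,scc[5]=?)
step 2: low=(low[0]=0,low[1]=1,low[2]=1,low[3]=2,low[4]=?,low[5]=?); scc=(scc[0]=0,scc[1]=?,scc[2]=?,scc[3]=?,scc[4]=?,scc[5]=?)
step 3: low=(low[0]=0,low[1]=1,low[2]=1,low[3]=2,low[4]=?,low[5]=4); scc=(scc[0]=0,scc[1]=?,scc[2]=?,scc[3]=?,scc[4]=?,scc[5]=1)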